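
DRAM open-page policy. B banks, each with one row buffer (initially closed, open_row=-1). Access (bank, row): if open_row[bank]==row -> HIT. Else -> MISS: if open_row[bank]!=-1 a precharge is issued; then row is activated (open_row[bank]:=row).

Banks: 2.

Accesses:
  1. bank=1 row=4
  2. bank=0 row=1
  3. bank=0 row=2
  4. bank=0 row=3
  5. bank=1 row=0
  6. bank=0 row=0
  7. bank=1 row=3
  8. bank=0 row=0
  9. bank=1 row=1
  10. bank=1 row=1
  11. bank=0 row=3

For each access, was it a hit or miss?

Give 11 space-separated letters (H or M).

Acc 1: bank1 row4 -> MISS (open row4); precharges=0
Acc 2: bank0 row1 -> MISS (open row1); precharges=0
Acc 3: bank0 row2 -> MISS (open row2); precharges=1
Acc 4: bank0 row3 -> MISS (open row3); precharges=2
Acc 5: bank1 row0 -> MISS (open row0); precharges=3
Acc 6: bank0 row0 -> MISS (open row0); precharges=4
Acc 7: bank1 row3 -> MISS (open row3); precharges=5
Acc 8: bank0 row0 -> HIT
Acc 9: bank1 row1 -> MISS (open row1); precharges=6
Acc 10: bank1 row1 -> HIT
Acc 11: bank0 row3 -> MISS (open row3); precharges=7

Answer: M M M M M M M H M H M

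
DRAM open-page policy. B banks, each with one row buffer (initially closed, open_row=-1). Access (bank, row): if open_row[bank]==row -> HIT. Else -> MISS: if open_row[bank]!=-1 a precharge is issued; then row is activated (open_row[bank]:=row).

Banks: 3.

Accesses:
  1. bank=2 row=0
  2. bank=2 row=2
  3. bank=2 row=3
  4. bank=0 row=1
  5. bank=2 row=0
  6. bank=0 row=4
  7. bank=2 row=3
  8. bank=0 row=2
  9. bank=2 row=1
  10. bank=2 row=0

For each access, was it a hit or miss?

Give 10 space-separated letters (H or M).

Acc 1: bank2 row0 -> MISS (open row0); precharges=0
Acc 2: bank2 row2 -> MISS (open row2); precharges=1
Acc 3: bank2 row3 -> MISS (open row3); precharges=2
Acc 4: bank0 row1 -> MISS (open row1); precharges=2
Acc 5: bank2 row0 -> MISS (open row0); precharges=3
Acc 6: bank0 row4 -> MISS (open row4); precharges=4
Acc 7: bank2 row3 -> MISS (open row3); precharges=5
Acc 8: bank0 row2 -> MISS (open row2); precharges=6
Acc 9: bank2 row1 -> MISS (open row1); precharges=7
Acc 10: bank2 row0 -> MISS (open row0); precharges=8

Answer: M M M M M M M M M M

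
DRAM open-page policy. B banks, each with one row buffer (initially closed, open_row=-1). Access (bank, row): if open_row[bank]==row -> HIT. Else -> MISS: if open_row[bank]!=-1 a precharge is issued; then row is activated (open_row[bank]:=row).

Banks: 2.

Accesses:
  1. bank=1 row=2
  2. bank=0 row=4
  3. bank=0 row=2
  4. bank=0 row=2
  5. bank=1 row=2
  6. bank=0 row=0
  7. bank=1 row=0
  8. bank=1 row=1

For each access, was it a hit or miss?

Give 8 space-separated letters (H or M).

Acc 1: bank1 row2 -> MISS (open row2); precharges=0
Acc 2: bank0 row4 -> MISS (open row4); precharges=0
Acc 3: bank0 row2 -> MISS (open row2); precharges=1
Acc 4: bank0 row2 -> HIT
Acc 5: bank1 row2 -> HIT
Acc 6: bank0 row0 -> MISS (open row0); precharges=2
Acc 7: bank1 row0 -> MISS (open row0); precharges=3
Acc 8: bank1 row1 -> MISS (open row1); precharges=4

Answer: M M M H H M M M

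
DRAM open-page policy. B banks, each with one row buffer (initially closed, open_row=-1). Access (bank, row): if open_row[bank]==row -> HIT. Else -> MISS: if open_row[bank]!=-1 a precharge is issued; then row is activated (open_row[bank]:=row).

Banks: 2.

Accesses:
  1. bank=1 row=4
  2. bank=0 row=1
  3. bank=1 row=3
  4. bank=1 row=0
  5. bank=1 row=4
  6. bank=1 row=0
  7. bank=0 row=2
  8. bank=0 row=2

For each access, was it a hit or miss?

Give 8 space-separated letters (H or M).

Acc 1: bank1 row4 -> MISS (open row4); precharges=0
Acc 2: bank0 row1 -> MISS (open row1); precharges=0
Acc 3: bank1 row3 -> MISS (open row3); precharges=1
Acc 4: bank1 row0 -> MISS (open row0); precharges=2
Acc 5: bank1 row4 -> MISS (open row4); precharges=3
Acc 6: bank1 row0 -> MISS (open row0); precharges=4
Acc 7: bank0 row2 -> MISS (open row2); precharges=5
Acc 8: bank0 row2 -> HIT

Answer: M M M M M M M H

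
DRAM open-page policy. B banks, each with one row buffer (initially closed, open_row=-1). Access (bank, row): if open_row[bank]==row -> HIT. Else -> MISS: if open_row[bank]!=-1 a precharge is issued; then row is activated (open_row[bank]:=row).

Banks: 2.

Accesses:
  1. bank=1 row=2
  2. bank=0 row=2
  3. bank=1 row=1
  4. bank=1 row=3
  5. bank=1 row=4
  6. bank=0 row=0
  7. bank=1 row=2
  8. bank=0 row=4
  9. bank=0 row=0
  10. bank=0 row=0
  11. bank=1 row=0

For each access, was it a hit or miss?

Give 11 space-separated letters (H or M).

Answer: M M M M M M M M M H M

Derivation:
Acc 1: bank1 row2 -> MISS (open row2); precharges=0
Acc 2: bank0 row2 -> MISS (open row2); precharges=0
Acc 3: bank1 row1 -> MISS (open row1); precharges=1
Acc 4: bank1 row3 -> MISS (open row3); precharges=2
Acc 5: bank1 row4 -> MISS (open row4); precharges=3
Acc 6: bank0 row0 -> MISS (open row0); precharges=4
Acc 7: bank1 row2 -> MISS (open row2); precharges=5
Acc 8: bank0 row4 -> MISS (open row4); precharges=6
Acc 9: bank0 row0 -> MISS (open row0); precharges=7
Acc 10: bank0 row0 -> HIT
Acc 11: bank1 row0 -> MISS (open row0); precharges=8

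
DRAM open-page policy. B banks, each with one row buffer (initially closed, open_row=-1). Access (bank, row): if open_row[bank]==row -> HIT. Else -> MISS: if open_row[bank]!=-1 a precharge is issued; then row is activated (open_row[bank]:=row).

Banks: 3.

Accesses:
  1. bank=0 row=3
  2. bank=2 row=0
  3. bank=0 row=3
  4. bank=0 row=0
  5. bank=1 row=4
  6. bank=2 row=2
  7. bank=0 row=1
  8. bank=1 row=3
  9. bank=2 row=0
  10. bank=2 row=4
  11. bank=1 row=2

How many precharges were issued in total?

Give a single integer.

Acc 1: bank0 row3 -> MISS (open row3); precharges=0
Acc 2: bank2 row0 -> MISS (open row0); precharges=0
Acc 3: bank0 row3 -> HIT
Acc 4: bank0 row0 -> MISS (open row0); precharges=1
Acc 5: bank1 row4 -> MISS (open row4); precharges=1
Acc 6: bank2 row2 -> MISS (open row2); precharges=2
Acc 7: bank0 row1 -> MISS (open row1); precharges=3
Acc 8: bank1 row3 -> MISS (open row3); precharges=4
Acc 9: bank2 row0 -> MISS (open row0); precharges=5
Acc 10: bank2 row4 -> MISS (open row4); precharges=6
Acc 11: bank1 row2 -> MISS (open row2); precharges=7

Answer: 7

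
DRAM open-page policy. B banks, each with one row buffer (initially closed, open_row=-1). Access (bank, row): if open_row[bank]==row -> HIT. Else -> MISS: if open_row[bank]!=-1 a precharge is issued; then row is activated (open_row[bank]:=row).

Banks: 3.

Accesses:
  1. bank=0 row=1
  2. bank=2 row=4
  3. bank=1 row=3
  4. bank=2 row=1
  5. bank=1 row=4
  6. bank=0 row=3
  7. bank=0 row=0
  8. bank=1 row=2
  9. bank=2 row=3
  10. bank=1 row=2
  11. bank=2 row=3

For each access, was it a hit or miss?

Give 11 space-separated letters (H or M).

Answer: M M M M M M M M M H H

Derivation:
Acc 1: bank0 row1 -> MISS (open row1); precharges=0
Acc 2: bank2 row4 -> MISS (open row4); precharges=0
Acc 3: bank1 row3 -> MISS (open row3); precharges=0
Acc 4: bank2 row1 -> MISS (open row1); precharges=1
Acc 5: bank1 row4 -> MISS (open row4); precharges=2
Acc 6: bank0 row3 -> MISS (open row3); precharges=3
Acc 7: bank0 row0 -> MISS (open row0); precharges=4
Acc 8: bank1 row2 -> MISS (open row2); precharges=5
Acc 9: bank2 row3 -> MISS (open row3); precharges=6
Acc 10: bank1 row2 -> HIT
Acc 11: bank2 row3 -> HIT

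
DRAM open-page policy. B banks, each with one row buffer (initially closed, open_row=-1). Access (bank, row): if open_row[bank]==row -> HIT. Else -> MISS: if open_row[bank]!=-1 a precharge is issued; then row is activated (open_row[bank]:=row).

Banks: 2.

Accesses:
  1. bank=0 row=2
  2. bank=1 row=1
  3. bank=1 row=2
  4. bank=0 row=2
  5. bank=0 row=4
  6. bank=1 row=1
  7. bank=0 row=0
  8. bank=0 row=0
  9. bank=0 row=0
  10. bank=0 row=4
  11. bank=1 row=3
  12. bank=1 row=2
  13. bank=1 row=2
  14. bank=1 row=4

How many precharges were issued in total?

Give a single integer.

Acc 1: bank0 row2 -> MISS (open row2); precharges=0
Acc 2: bank1 row1 -> MISS (open row1); precharges=0
Acc 3: bank1 row2 -> MISS (open row2); precharges=1
Acc 4: bank0 row2 -> HIT
Acc 5: bank0 row4 -> MISS (open row4); precharges=2
Acc 6: bank1 row1 -> MISS (open row1); precharges=3
Acc 7: bank0 row0 -> MISS (open row0); precharges=4
Acc 8: bank0 row0 -> HIT
Acc 9: bank0 row0 -> HIT
Acc 10: bank0 row4 -> MISS (open row4); precharges=5
Acc 11: bank1 row3 -> MISS (open row3); precharges=6
Acc 12: bank1 row2 -> MISS (open row2); precharges=7
Acc 13: bank1 row2 -> HIT
Acc 14: bank1 row4 -> MISS (open row4); precharges=8

Answer: 8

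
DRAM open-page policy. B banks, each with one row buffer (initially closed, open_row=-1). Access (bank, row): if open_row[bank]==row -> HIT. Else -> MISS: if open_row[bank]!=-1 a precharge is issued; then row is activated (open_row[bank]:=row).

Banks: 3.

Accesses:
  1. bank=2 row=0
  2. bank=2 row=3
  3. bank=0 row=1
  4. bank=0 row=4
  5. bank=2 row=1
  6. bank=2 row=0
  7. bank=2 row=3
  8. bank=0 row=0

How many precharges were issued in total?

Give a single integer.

Answer: 6

Derivation:
Acc 1: bank2 row0 -> MISS (open row0); precharges=0
Acc 2: bank2 row3 -> MISS (open row3); precharges=1
Acc 3: bank0 row1 -> MISS (open row1); precharges=1
Acc 4: bank0 row4 -> MISS (open row4); precharges=2
Acc 5: bank2 row1 -> MISS (open row1); precharges=3
Acc 6: bank2 row0 -> MISS (open row0); precharges=4
Acc 7: bank2 row3 -> MISS (open row3); precharges=5
Acc 8: bank0 row0 -> MISS (open row0); precharges=6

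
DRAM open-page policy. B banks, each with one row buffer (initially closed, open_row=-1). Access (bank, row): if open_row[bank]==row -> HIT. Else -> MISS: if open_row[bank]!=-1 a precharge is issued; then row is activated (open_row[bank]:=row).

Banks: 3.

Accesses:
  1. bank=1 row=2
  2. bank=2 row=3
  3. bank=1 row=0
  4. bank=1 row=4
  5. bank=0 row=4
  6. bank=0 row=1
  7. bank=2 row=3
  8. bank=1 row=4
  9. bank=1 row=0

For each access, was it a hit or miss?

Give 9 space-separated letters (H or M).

Answer: M M M M M M H H M

Derivation:
Acc 1: bank1 row2 -> MISS (open row2); precharges=0
Acc 2: bank2 row3 -> MISS (open row3); precharges=0
Acc 3: bank1 row0 -> MISS (open row0); precharges=1
Acc 4: bank1 row4 -> MISS (open row4); precharges=2
Acc 5: bank0 row4 -> MISS (open row4); precharges=2
Acc 6: bank0 row1 -> MISS (open row1); precharges=3
Acc 7: bank2 row3 -> HIT
Acc 8: bank1 row4 -> HIT
Acc 9: bank1 row0 -> MISS (open row0); precharges=4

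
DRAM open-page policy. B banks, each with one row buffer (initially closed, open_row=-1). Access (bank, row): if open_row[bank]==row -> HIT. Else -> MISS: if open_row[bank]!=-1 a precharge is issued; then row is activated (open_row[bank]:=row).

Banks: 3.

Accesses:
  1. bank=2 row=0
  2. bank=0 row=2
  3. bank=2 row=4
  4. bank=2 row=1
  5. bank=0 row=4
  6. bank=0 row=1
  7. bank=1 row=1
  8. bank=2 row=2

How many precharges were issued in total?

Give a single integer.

Acc 1: bank2 row0 -> MISS (open row0); precharges=0
Acc 2: bank0 row2 -> MISS (open row2); precharges=0
Acc 3: bank2 row4 -> MISS (open row4); precharges=1
Acc 4: bank2 row1 -> MISS (open row1); precharges=2
Acc 5: bank0 row4 -> MISS (open row4); precharges=3
Acc 6: bank0 row1 -> MISS (open row1); precharges=4
Acc 7: bank1 row1 -> MISS (open row1); precharges=4
Acc 8: bank2 row2 -> MISS (open row2); precharges=5

Answer: 5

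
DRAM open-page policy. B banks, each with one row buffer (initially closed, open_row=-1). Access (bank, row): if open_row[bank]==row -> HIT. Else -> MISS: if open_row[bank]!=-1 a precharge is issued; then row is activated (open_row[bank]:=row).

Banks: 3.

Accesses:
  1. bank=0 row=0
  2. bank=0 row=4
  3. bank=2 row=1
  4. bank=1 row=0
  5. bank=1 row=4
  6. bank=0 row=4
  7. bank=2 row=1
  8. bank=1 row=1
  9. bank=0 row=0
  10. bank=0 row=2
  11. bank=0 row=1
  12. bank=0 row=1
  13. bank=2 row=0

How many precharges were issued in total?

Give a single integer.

Acc 1: bank0 row0 -> MISS (open row0); precharges=0
Acc 2: bank0 row4 -> MISS (open row4); precharges=1
Acc 3: bank2 row1 -> MISS (open row1); precharges=1
Acc 4: bank1 row0 -> MISS (open row0); precharges=1
Acc 5: bank1 row4 -> MISS (open row4); precharges=2
Acc 6: bank0 row4 -> HIT
Acc 7: bank2 row1 -> HIT
Acc 8: bank1 row1 -> MISS (open row1); precharges=3
Acc 9: bank0 row0 -> MISS (open row0); precharges=4
Acc 10: bank0 row2 -> MISS (open row2); precharges=5
Acc 11: bank0 row1 -> MISS (open row1); precharges=6
Acc 12: bank0 row1 -> HIT
Acc 13: bank2 row0 -> MISS (open row0); precharges=7

Answer: 7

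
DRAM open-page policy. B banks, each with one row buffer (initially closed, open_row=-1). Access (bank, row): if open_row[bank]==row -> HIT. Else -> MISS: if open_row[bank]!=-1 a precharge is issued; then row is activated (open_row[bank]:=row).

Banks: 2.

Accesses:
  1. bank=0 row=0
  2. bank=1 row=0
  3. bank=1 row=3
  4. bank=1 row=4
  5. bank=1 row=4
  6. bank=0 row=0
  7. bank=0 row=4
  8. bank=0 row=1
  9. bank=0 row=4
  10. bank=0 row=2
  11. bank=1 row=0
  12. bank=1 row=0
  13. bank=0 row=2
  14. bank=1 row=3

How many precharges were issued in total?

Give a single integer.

Answer: 8

Derivation:
Acc 1: bank0 row0 -> MISS (open row0); precharges=0
Acc 2: bank1 row0 -> MISS (open row0); precharges=0
Acc 3: bank1 row3 -> MISS (open row3); precharges=1
Acc 4: bank1 row4 -> MISS (open row4); precharges=2
Acc 5: bank1 row4 -> HIT
Acc 6: bank0 row0 -> HIT
Acc 7: bank0 row4 -> MISS (open row4); precharges=3
Acc 8: bank0 row1 -> MISS (open row1); precharges=4
Acc 9: bank0 row4 -> MISS (open row4); precharges=5
Acc 10: bank0 row2 -> MISS (open row2); precharges=6
Acc 11: bank1 row0 -> MISS (open row0); precharges=7
Acc 12: bank1 row0 -> HIT
Acc 13: bank0 row2 -> HIT
Acc 14: bank1 row3 -> MISS (open row3); precharges=8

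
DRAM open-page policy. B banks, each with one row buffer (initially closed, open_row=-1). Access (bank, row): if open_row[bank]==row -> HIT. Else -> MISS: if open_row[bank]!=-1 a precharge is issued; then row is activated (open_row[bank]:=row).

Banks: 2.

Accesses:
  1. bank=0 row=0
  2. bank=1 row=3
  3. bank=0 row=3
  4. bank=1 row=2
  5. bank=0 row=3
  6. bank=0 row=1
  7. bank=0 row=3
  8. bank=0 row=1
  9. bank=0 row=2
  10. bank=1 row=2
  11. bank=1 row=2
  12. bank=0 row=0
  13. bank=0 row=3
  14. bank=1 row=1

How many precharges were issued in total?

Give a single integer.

Acc 1: bank0 row0 -> MISS (open row0); precharges=0
Acc 2: bank1 row3 -> MISS (open row3); precharges=0
Acc 3: bank0 row3 -> MISS (open row3); precharges=1
Acc 4: bank1 row2 -> MISS (open row2); precharges=2
Acc 5: bank0 row3 -> HIT
Acc 6: bank0 row1 -> MISS (open row1); precharges=3
Acc 7: bank0 row3 -> MISS (open row3); precharges=4
Acc 8: bank0 row1 -> MISS (open row1); precharges=5
Acc 9: bank0 row2 -> MISS (open row2); precharges=6
Acc 10: bank1 row2 -> HIT
Acc 11: bank1 row2 -> HIT
Acc 12: bank0 row0 -> MISS (open row0); precharges=7
Acc 13: bank0 row3 -> MISS (open row3); precharges=8
Acc 14: bank1 row1 -> MISS (open row1); precharges=9

Answer: 9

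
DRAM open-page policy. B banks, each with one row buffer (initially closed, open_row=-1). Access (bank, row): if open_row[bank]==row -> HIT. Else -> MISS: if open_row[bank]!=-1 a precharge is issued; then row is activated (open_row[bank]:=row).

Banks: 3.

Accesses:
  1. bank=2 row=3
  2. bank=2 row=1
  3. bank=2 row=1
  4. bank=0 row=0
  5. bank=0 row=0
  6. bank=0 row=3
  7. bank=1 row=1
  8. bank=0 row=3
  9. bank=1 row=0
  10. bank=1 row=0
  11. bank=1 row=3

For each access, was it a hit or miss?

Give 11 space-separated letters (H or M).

Acc 1: bank2 row3 -> MISS (open row3); precharges=0
Acc 2: bank2 row1 -> MISS (open row1); precharges=1
Acc 3: bank2 row1 -> HIT
Acc 4: bank0 row0 -> MISS (open row0); precharges=1
Acc 5: bank0 row0 -> HIT
Acc 6: bank0 row3 -> MISS (open row3); precharges=2
Acc 7: bank1 row1 -> MISS (open row1); precharges=2
Acc 8: bank0 row3 -> HIT
Acc 9: bank1 row0 -> MISS (open row0); precharges=3
Acc 10: bank1 row0 -> HIT
Acc 11: bank1 row3 -> MISS (open row3); precharges=4

Answer: M M H M H M M H M H M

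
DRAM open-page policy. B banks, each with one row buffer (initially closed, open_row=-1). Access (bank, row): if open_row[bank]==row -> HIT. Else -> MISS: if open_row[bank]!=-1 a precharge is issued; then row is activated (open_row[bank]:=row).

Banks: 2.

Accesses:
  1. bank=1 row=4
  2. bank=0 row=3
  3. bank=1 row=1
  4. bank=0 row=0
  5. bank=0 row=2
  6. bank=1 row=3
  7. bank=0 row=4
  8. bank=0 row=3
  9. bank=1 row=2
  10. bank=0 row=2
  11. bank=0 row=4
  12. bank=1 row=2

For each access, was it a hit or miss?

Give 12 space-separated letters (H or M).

Answer: M M M M M M M M M M M H

Derivation:
Acc 1: bank1 row4 -> MISS (open row4); precharges=0
Acc 2: bank0 row3 -> MISS (open row3); precharges=0
Acc 3: bank1 row1 -> MISS (open row1); precharges=1
Acc 4: bank0 row0 -> MISS (open row0); precharges=2
Acc 5: bank0 row2 -> MISS (open row2); precharges=3
Acc 6: bank1 row3 -> MISS (open row3); precharges=4
Acc 7: bank0 row4 -> MISS (open row4); precharges=5
Acc 8: bank0 row3 -> MISS (open row3); precharges=6
Acc 9: bank1 row2 -> MISS (open row2); precharges=7
Acc 10: bank0 row2 -> MISS (open row2); precharges=8
Acc 11: bank0 row4 -> MISS (open row4); precharges=9
Acc 12: bank1 row2 -> HIT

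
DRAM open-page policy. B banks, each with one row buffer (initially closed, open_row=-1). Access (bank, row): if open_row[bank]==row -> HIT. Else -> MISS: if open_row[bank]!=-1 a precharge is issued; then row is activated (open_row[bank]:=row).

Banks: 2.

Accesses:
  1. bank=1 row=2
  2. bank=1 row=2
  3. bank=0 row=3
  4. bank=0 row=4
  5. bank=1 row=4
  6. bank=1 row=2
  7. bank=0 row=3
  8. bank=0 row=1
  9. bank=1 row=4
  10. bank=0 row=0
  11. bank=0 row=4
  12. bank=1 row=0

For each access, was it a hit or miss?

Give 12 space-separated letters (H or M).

Answer: M H M M M M M M M M M M

Derivation:
Acc 1: bank1 row2 -> MISS (open row2); precharges=0
Acc 2: bank1 row2 -> HIT
Acc 3: bank0 row3 -> MISS (open row3); precharges=0
Acc 4: bank0 row4 -> MISS (open row4); precharges=1
Acc 5: bank1 row4 -> MISS (open row4); precharges=2
Acc 6: bank1 row2 -> MISS (open row2); precharges=3
Acc 7: bank0 row3 -> MISS (open row3); precharges=4
Acc 8: bank0 row1 -> MISS (open row1); precharges=5
Acc 9: bank1 row4 -> MISS (open row4); precharges=6
Acc 10: bank0 row0 -> MISS (open row0); precharges=7
Acc 11: bank0 row4 -> MISS (open row4); precharges=8
Acc 12: bank1 row0 -> MISS (open row0); precharges=9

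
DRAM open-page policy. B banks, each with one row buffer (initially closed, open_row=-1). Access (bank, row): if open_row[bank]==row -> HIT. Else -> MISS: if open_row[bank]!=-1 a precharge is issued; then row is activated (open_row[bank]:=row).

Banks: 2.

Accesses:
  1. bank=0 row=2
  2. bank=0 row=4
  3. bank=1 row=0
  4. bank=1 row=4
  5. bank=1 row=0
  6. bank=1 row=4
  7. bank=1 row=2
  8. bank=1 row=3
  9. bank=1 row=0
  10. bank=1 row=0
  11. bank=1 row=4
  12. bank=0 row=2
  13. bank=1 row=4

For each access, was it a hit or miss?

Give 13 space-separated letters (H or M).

Acc 1: bank0 row2 -> MISS (open row2); precharges=0
Acc 2: bank0 row4 -> MISS (open row4); precharges=1
Acc 3: bank1 row0 -> MISS (open row0); precharges=1
Acc 4: bank1 row4 -> MISS (open row4); precharges=2
Acc 5: bank1 row0 -> MISS (open row0); precharges=3
Acc 6: bank1 row4 -> MISS (open row4); precharges=4
Acc 7: bank1 row2 -> MISS (open row2); precharges=5
Acc 8: bank1 row3 -> MISS (open row3); precharges=6
Acc 9: bank1 row0 -> MISS (open row0); precharges=7
Acc 10: bank1 row0 -> HIT
Acc 11: bank1 row4 -> MISS (open row4); precharges=8
Acc 12: bank0 row2 -> MISS (open row2); precharges=9
Acc 13: bank1 row4 -> HIT

Answer: M M M M M M M M M H M M H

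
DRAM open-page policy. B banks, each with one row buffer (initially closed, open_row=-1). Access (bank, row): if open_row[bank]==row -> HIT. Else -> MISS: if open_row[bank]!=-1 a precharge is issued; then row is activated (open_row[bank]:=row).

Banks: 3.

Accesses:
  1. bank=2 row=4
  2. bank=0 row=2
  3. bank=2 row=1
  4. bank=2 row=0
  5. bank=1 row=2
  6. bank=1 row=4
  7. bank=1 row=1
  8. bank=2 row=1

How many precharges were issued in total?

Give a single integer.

Answer: 5

Derivation:
Acc 1: bank2 row4 -> MISS (open row4); precharges=0
Acc 2: bank0 row2 -> MISS (open row2); precharges=0
Acc 3: bank2 row1 -> MISS (open row1); precharges=1
Acc 4: bank2 row0 -> MISS (open row0); precharges=2
Acc 5: bank1 row2 -> MISS (open row2); precharges=2
Acc 6: bank1 row4 -> MISS (open row4); precharges=3
Acc 7: bank1 row1 -> MISS (open row1); precharges=4
Acc 8: bank2 row1 -> MISS (open row1); precharges=5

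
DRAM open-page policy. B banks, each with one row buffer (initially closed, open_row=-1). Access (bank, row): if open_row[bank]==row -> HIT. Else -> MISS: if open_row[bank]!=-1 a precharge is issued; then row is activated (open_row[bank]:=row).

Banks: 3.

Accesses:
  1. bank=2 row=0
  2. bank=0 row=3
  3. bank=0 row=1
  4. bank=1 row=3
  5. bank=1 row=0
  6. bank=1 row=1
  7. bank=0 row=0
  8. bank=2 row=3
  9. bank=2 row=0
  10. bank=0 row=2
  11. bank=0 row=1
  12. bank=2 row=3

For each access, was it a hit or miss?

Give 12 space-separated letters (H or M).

Answer: M M M M M M M M M M M M

Derivation:
Acc 1: bank2 row0 -> MISS (open row0); precharges=0
Acc 2: bank0 row3 -> MISS (open row3); precharges=0
Acc 3: bank0 row1 -> MISS (open row1); precharges=1
Acc 4: bank1 row3 -> MISS (open row3); precharges=1
Acc 5: bank1 row0 -> MISS (open row0); precharges=2
Acc 6: bank1 row1 -> MISS (open row1); precharges=3
Acc 7: bank0 row0 -> MISS (open row0); precharges=4
Acc 8: bank2 row3 -> MISS (open row3); precharges=5
Acc 9: bank2 row0 -> MISS (open row0); precharges=6
Acc 10: bank0 row2 -> MISS (open row2); precharges=7
Acc 11: bank0 row1 -> MISS (open row1); precharges=8
Acc 12: bank2 row3 -> MISS (open row3); precharges=9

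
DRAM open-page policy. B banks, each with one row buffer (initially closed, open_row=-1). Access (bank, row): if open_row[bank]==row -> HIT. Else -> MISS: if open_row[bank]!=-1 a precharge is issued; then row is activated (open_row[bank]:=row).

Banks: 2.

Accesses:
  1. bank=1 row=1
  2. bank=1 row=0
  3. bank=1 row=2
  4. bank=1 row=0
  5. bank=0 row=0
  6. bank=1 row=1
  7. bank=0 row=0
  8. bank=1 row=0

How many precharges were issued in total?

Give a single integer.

Acc 1: bank1 row1 -> MISS (open row1); precharges=0
Acc 2: bank1 row0 -> MISS (open row0); precharges=1
Acc 3: bank1 row2 -> MISS (open row2); precharges=2
Acc 4: bank1 row0 -> MISS (open row0); precharges=3
Acc 5: bank0 row0 -> MISS (open row0); precharges=3
Acc 6: bank1 row1 -> MISS (open row1); precharges=4
Acc 7: bank0 row0 -> HIT
Acc 8: bank1 row0 -> MISS (open row0); precharges=5

Answer: 5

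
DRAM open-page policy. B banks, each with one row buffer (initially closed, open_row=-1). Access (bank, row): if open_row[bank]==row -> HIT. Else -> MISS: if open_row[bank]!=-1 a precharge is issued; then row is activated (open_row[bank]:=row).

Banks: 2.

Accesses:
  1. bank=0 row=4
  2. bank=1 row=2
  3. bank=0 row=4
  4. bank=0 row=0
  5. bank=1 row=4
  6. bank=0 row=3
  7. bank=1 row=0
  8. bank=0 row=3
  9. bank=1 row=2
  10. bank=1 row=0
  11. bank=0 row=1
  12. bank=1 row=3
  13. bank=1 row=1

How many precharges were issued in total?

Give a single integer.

Acc 1: bank0 row4 -> MISS (open row4); precharges=0
Acc 2: bank1 row2 -> MISS (open row2); precharges=0
Acc 3: bank0 row4 -> HIT
Acc 4: bank0 row0 -> MISS (open row0); precharges=1
Acc 5: bank1 row4 -> MISS (open row4); precharges=2
Acc 6: bank0 row3 -> MISS (open row3); precharges=3
Acc 7: bank1 row0 -> MISS (open row0); precharges=4
Acc 8: bank0 row3 -> HIT
Acc 9: bank1 row2 -> MISS (open row2); precharges=5
Acc 10: bank1 row0 -> MISS (open row0); precharges=6
Acc 11: bank0 row1 -> MISS (open row1); precharges=7
Acc 12: bank1 row3 -> MISS (open row3); precharges=8
Acc 13: bank1 row1 -> MISS (open row1); precharges=9

Answer: 9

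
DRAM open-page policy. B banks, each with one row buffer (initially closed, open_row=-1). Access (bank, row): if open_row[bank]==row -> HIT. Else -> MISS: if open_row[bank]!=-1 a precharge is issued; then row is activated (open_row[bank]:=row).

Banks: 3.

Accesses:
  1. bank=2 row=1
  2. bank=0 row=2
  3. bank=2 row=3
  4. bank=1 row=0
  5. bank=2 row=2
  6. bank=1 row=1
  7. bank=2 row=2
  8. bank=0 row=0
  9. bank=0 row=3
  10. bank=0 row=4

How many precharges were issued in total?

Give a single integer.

Answer: 6

Derivation:
Acc 1: bank2 row1 -> MISS (open row1); precharges=0
Acc 2: bank0 row2 -> MISS (open row2); precharges=0
Acc 3: bank2 row3 -> MISS (open row3); precharges=1
Acc 4: bank1 row0 -> MISS (open row0); precharges=1
Acc 5: bank2 row2 -> MISS (open row2); precharges=2
Acc 6: bank1 row1 -> MISS (open row1); precharges=3
Acc 7: bank2 row2 -> HIT
Acc 8: bank0 row0 -> MISS (open row0); precharges=4
Acc 9: bank0 row3 -> MISS (open row3); precharges=5
Acc 10: bank0 row4 -> MISS (open row4); precharges=6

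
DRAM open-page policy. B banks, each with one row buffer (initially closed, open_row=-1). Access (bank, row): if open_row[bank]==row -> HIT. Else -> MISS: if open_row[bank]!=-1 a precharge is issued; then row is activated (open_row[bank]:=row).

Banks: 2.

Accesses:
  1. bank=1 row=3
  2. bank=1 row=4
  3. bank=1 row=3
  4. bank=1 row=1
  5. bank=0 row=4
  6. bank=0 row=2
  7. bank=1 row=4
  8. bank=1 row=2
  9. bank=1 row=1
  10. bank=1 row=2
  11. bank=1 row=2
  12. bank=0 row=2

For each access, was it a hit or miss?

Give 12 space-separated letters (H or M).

Acc 1: bank1 row3 -> MISS (open row3); precharges=0
Acc 2: bank1 row4 -> MISS (open row4); precharges=1
Acc 3: bank1 row3 -> MISS (open row3); precharges=2
Acc 4: bank1 row1 -> MISS (open row1); precharges=3
Acc 5: bank0 row4 -> MISS (open row4); precharges=3
Acc 6: bank0 row2 -> MISS (open row2); precharges=4
Acc 7: bank1 row4 -> MISS (open row4); precharges=5
Acc 8: bank1 row2 -> MISS (open row2); precharges=6
Acc 9: bank1 row1 -> MISS (open row1); precharges=7
Acc 10: bank1 row2 -> MISS (open row2); precharges=8
Acc 11: bank1 row2 -> HIT
Acc 12: bank0 row2 -> HIT

Answer: M M M M M M M M M M H H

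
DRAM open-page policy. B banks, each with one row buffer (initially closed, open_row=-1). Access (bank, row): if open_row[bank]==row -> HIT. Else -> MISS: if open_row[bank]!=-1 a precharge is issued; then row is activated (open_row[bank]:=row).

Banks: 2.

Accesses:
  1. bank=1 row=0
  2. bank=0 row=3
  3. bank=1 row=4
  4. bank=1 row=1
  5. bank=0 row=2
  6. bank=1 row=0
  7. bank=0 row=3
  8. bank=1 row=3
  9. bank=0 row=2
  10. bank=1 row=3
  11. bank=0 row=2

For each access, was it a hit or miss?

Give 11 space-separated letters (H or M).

Acc 1: bank1 row0 -> MISS (open row0); precharges=0
Acc 2: bank0 row3 -> MISS (open row3); precharges=0
Acc 3: bank1 row4 -> MISS (open row4); precharges=1
Acc 4: bank1 row1 -> MISS (open row1); precharges=2
Acc 5: bank0 row2 -> MISS (open row2); precharges=3
Acc 6: bank1 row0 -> MISS (open row0); precharges=4
Acc 7: bank0 row3 -> MISS (open row3); precharges=5
Acc 8: bank1 row3 -> MISS (open row3); precharges=6
Acc 9: bank0 row2 -> MISS (open row2); precharges=7
Acc 10: bank1 row3 -> HIT
Acc 11: bank0 row2 -> HIT

Answer: M M M M M M M M M H H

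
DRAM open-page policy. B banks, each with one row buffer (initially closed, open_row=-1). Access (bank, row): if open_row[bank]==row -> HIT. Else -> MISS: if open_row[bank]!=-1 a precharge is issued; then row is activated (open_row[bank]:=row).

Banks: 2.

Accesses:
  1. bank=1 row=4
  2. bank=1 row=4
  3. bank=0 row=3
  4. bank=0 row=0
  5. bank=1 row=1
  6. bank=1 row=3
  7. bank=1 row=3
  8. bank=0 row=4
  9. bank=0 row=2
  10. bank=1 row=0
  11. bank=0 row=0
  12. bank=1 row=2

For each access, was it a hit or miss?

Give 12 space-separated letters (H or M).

Answer: M H M M M M H M M M M M

Derivation:
Acc 1: bank1 row4 -> MISS (open row4); precharges=0
Acc 2: bank1 row4 -> HIT
Acc 3: bank0 row3 -> MISS (open row3); precharges=0
Acc 4: bank0 row0 -> MISS (open row0); precharges=1
Acc 5: bank1 row1 -> MISS (open row1); precharges=2
Acc 6: bank1 row3 -> MISS (open row3); precharges=3
Acc 7: bank1 row3 -> HIT
Acc 8: bank0 row4 -> MISS (open row4); precharges=4
Acc 9: bank0 row2 -> MISS (open row2); precharges=5
Acc 10: bank1 row0 -> MISS (open row0); precharges=6
Acc 11: bank0 row0 -> MISS (open row0); precharges=7
Acc 12: bank1 row2 -> MISS (open row2); precharges=8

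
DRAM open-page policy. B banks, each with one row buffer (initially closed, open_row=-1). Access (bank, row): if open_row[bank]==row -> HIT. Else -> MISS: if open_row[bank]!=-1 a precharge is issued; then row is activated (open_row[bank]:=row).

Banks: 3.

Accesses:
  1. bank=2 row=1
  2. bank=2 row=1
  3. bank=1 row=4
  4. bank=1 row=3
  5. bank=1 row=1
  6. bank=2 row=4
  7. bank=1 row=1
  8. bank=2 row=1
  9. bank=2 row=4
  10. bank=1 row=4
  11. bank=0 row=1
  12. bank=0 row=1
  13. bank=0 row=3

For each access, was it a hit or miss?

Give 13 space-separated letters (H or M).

Answer: M H M M M M H M M M M H M

Derivation:
Acc 1: bank2 row1 -> MISS (open row1); precharges=0
Acc 2: bank2 row1 -> HIT
Acc 3: bank1 row4 -> MISS (open row4); precharges=0
Acc 4: bank1 row3 -> MISS (open row3); precharges=1
Acc 5: bank1 row1 -> MISS (open row1); precharges=2
Acc 6: bank2 row4 -> MISS (open row4); precharges=3
Acc 7: bank1 row1 -> HIT
Acc 8: bank2 row1 -> MISS (open row1); precharges=4
Acc 9: bank2 row4 -> MISS (open row4); precharges=5
Acc 10: bank1 row4 -> MISS (open row4); precharges=6
Acc 11: bank0 row1 -> MISS (open row1); precharges=6
Acc 12: bank0 row1 -> HIT
Acc 13: bank0 row3 -> MISS (open row3); precharges=7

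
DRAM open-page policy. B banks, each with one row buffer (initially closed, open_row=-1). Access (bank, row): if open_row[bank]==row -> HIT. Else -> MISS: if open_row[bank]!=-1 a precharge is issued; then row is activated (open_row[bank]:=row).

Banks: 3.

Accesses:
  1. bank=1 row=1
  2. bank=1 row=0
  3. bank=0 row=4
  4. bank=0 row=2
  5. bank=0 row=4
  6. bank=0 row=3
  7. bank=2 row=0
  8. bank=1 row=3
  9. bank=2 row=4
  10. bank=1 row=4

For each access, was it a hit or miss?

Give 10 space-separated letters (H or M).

Answer: M M M M M M M M M M

Derivation:
Acc 1: bank1 row1 -> MISS (open row1); precharges=0
Acc 2: bank1 row0 -> MISS (open row0); precharges=1
Acc 3: bank0 row4 -> MISS (open row4); precharges=1
Acc 4: bank0 row2 -> MISS (open row2); precharges=2
Acc 5: bank0 row4 -> MISS (open row4); precharges=3
Acc 6: bank0 row3 -> MISS (open row3); precharges=4
Acc 7: bank2 row0 -> MISS (open row0); precharges=4
Acc 8: bank1 row3 -> MISS (open row3); precharges=5
Acc 9: bank2 row4 -> MISS (open row4); precharges=6
Acc 10: bank1 row4 -> MISS (open row4); precharges=7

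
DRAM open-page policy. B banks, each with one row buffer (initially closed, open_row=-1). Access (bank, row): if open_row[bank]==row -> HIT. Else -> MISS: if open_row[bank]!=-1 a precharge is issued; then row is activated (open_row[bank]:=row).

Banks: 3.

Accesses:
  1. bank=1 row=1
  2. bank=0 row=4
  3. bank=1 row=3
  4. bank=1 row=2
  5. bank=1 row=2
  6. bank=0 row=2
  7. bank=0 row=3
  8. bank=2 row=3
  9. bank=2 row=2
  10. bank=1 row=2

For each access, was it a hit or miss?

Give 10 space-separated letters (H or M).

Acc 1: bank1 row1 -> MISS (open row1); precharges=0
Acc 2: bank0 row4 -> MISS (open row4); precharges=0
Acc 3: bank1 row3 -> MISS (open row3); precharges=1
Acc 4: bank1 row2 -> MISS (open row2); precharges=2
Acc 5: bank1 row2 -> HIT
Acc 6: bank0 row2 -> MISS (open row2); precharges=3
Acc 7: bank0 row3 -> MISS (open row3); precharges=4
Acc 8: bank2 row3 -> MISS (open row3); precharges=4
Acc 9: bank2 row2 -> MISS (open row2); precharges=5
Acc 10: bank1 row2 -> HIT

Answer: M M M M H M M M M H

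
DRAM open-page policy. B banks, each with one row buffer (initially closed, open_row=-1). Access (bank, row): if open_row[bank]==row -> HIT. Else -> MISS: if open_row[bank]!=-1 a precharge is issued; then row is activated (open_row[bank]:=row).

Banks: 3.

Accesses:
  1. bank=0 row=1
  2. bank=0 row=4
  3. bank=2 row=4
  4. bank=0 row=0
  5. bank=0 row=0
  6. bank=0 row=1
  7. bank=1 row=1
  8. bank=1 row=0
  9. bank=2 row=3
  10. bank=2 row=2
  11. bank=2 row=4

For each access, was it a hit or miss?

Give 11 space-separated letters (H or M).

Answer: M M M M H M M M M M M

Derivation:
Acc 1: bank0 row1 -> MISS (open row1); precharges=0
Acc 2: bank0 row4 -> MISS (open row4); precharges=1
Acc 3: bank2 row4 -> MISS (open row4); precharges=1
Acc 4: bank0 row0 -> MISS (open row0); precharges=2
Acc 5: bank0 row0 -> HIT
Acc 6: bank0 row1 -> MISS (open row1); precharges=3
Acc 7: bank1 row1 -> MISS (open row1); precharges=3
Acc 8: bank1 row0 -> MISS (open row0); precharges=4
Acc 9: bank2 row3 -> MISS (open row3); precharges=5
Acc 10: bank2 row2 -> MISS (open row2); precharges=6
Acc 11: bank2 row4 -> MISS (open row4); precharges=7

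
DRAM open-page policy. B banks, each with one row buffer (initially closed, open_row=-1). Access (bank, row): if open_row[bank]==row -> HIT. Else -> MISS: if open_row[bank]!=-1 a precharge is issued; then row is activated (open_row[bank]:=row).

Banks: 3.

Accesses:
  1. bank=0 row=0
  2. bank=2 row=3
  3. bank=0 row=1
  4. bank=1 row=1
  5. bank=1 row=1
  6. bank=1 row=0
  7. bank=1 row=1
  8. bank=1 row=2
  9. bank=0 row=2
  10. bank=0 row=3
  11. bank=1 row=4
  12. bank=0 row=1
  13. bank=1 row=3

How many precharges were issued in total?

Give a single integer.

Acc 1: bank0 row0 -> MISS (open row0); precharges=0
Acc 2: bank2 row3 -> MISS (open row3); precharges=0
Acc 3: bank0 row1 -> MISS (open row1); precharges=1
Acc 4: bank1 row1 -> MISS (open row1); precharges=1
Acc 5: bank1 row1 -> HIT
Acc 6: bank1 row0 -> MISS (open row0); precharges=2
Acc 7: bank1 row1 -> MISS (open row1); precharges=3
Acc 8: bank1 row2 -> MISS (open row2); precharges=4
Acc 9: bank0 row2 -> MISS (open row2); precharges=5
Acc 10: bank0 row3 -> MISS (open row3); precharges=6
Acc 11: bank1 row4 -> MISS (open row4); precharges=7
Acc 12: bank0 row1 -> MISS (open row1); precharges=8
Acc 13: bank1 row3 -> MISS (open row3); precharges=9

Answer: 9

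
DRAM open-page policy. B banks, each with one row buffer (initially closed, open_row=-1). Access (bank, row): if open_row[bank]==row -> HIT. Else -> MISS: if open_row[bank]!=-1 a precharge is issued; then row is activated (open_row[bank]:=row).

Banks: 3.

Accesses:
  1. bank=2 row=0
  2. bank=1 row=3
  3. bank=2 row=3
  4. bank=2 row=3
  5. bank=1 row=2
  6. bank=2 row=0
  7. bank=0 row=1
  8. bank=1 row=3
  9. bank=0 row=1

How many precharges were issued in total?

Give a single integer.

Acc 1: bank2 row0 -> MISS (open row0); precharges=0
Acc 2: bank1 row3 -> MISS (open row3); precharges=0
Acc 3: bank2 row3 -> MISS (open row3); precharges=1
Acc 4: bank2 row3 -> HIT
Acc 5: bank1 row2 -> MISS (open row2); precharges=2
Acc 6: bank2 row0 -> MISS (open row0); precharges=3
Acc 7: bank0 row1 -> MISS (open row1); precharges=3
Acc 8: bank1 row3 -> MISS (open row3); precharges=4
Acc 9: bank0 row1 -> HIT

Answer: 4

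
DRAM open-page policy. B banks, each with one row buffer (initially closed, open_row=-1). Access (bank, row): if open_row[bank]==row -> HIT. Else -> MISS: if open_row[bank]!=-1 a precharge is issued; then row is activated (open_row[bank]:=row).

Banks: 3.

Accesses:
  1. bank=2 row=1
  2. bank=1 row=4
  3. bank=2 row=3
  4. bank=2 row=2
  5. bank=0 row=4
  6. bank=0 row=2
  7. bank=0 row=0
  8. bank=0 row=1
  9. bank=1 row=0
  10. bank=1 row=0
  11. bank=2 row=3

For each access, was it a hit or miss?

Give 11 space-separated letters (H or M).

Answer: M M M M M M M M M H M

Derivation:
Acc 1: bank2 row1 -> MISS (open row1); precharges=0
Acc 2: bank1 row4 -> MISS (open row4); precharges=0
Acc 3: bank2 row3 -> MISS (open row3); precharges=1
Acc 4: bank2 row2 -> MISS (open row2); precharges=2
Acc 5: bank0 row4 -> MISS (open row4); precharges=2
Acc 6: bank0 row2 -> MISS (open row2); precharges=3
Acc 7: bank0 row0 -> MISS (open row0); precharges=4
Acc 8: bank0 row1 -> MISS (open row1); precharges=5
Acc 9: bank1 row0 -> MISS (open row0); precharges=6
Acc 10: bank1 row0 -> HIT
Acc 11: bank2 row3 -> MISS (open row3); precharges=7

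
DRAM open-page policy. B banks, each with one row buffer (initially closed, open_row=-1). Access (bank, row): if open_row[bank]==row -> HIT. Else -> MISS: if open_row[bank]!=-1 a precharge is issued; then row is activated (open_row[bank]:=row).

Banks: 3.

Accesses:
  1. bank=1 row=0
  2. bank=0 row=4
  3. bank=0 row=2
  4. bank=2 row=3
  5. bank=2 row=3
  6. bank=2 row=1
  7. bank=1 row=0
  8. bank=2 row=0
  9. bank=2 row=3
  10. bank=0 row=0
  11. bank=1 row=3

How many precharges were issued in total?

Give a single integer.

Answer: 6

Derivation:
Acc 1: bank1 row0 -> MISS (open row0); precharges=0
Acc 2: bank0 row4 -> MISS (open row4); precharges=0
Acc 3: bank0 row2 -> MISS (open row2); precharges=1
Acc 4: bank2 row3 -> MISS (open row3); precharges=1
Acc 5: bank2 row3 -> HIT
Acc 6: bank2 row1 -> MISS (open row1); precharges=2
Acc 7: bank1 row0 -> HIT
Acc 8: bank2 row0 -> MISS (open row0); precharges=3
Acc 9: bank2 row3 -> MISS (open row3); precharges=4
Acc 10: bank0 row0 -> MISS (open row0); precharges=5
Acc 11: bank1 row3 -> MISS (open row3); precharges=6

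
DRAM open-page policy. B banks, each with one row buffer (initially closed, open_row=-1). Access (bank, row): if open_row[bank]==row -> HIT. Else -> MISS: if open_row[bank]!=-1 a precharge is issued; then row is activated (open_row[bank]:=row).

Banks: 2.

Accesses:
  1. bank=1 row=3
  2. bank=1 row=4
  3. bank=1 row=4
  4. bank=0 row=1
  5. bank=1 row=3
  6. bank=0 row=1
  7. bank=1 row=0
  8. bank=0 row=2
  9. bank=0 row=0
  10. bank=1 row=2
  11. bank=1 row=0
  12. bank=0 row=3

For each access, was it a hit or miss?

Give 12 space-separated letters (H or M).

Answer: M M H M M H M M M M M M

Derivation:
Acc 1: bank1 row3 -> MISS (open row3); precharges=0
Acc 2: bank1 row4 -> MISS (open row4); precharges=1
Acc 3: bank1 row4 -> HIT
Acc 4: bank0 row1 -> MISS (open row1); precharges=1
Acc 5: bank1 row3 -> MISS (open row3); precharges=2
Acc 6: bank0 row1 -> HIT
Acc 7: bank1 row0 -> MISS (open row0); precharges=3
Acc 8: bank0 row2 -> MISS (open row2); precharges=4
Acc 9: bank0 row0 -> MISS (open row0); precharges=5
Acc 10: bank1 row2 -> MISS (open row2); precharges=6
Acc 11: bank1 row0 -> MISS (open row0); precharges=7
Acc 12: bank0 row3 -> MISS (open row3); precharges=8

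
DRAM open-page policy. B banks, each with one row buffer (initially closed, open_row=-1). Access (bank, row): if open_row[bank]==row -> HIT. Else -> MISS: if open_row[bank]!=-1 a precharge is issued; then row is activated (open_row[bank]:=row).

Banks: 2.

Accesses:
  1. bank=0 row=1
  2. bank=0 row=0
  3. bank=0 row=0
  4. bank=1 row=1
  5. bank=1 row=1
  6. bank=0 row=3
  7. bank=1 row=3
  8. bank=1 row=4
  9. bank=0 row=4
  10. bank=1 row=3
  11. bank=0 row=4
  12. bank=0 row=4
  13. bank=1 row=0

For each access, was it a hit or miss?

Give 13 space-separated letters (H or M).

Acc 1: bank0 row1 -> MISS (open row1); precharges=0
Acc 2: bank0 row0 -> MISS (open row0); precharges=1
Acc 3: bank0 row0 -> HIT
Acc 4: bank1 row1 -> MISS (open row1); precharges=1
Acc 5: bank1 row1 -> HIT
Acc 6: bank0 row3 -> MISS (open row3); precharges=2
Acc 7: bank1 row3 -> MISS (open row3); precharges=3
Acc 8: bank1 row4 -> MISS (open row4); precharges=4
Acc 9: bank0 row4 -> MISS (open row4); precharges=5
Acc 10: bank1 row3 -> MISS (open row3); precharges=6
Acc 11: bank0 row4 -> HIT
Acc 12: bank0 row4 -> HIT
Acc 13: bank1 row0 -> MISS (open row0); precharges=7

Answer: M M H M H M M M M M H H M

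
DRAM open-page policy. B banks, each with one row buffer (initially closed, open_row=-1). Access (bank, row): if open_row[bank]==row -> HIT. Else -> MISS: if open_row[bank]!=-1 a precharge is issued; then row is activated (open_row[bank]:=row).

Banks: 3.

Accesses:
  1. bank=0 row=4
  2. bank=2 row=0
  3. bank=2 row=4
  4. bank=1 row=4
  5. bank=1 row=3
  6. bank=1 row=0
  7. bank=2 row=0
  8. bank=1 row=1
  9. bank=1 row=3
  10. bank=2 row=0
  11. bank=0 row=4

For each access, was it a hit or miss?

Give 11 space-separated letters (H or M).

Acc 1: bank0 row4 -> MISS (open row4); precharges=0
Acc 2: bank2 row0 -> MISS (open row0); precharges=0
Acc 3: bank2 row4 -> MISS (open row4); precharges=1
Acc 4: bank1 row4 -> MISS (open row4); precharges=1
Acc 5: bank1 row3 -> MISS (open row3); precharges=2
Acc 6: bank1 row0 -> MISS (open row0); precharges=3
Acc 7: bank2 row0 -> MISS (open row0); precharges=4
Acc 8: bank1 row1 -> MISS (open row1); precharges=5
Acc 9: bank1 row3 -> MISS (open row3); precharges=6
Acc 10: bank2 row0 -> HIT
Acc 11: bank0 row4 -> HIT

Answer: M M M M M M M M M H H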